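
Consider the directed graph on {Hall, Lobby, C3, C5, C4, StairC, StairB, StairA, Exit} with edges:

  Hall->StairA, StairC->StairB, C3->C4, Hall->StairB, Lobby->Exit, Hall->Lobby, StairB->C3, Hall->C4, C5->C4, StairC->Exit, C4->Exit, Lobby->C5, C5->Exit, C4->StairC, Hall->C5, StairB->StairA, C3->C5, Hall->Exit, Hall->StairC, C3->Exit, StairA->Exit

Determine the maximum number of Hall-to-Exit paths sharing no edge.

Assign every edge capacity 1; by Menger, the answer equals the max flow.
Path Hall→Exit (+1); total 1.
Path Hall→Lobby→Exit (+1); total 2.
Path Hall→C5→Exit (+1); total 3.
Path Hall→C4→Exit (+1); total 4.
Path Hall→StairC→Exit (+1); total 5.
Path Hall→StairA→Exit (+1); total 6.
Path Hall→StairB→C3→Exit (+1); total 7.
No residual Hall→Exit path; max flow = 7.
Certifying cut of size 7: {Hall→C4, Hall→C5, Hall→Exit, Hall→Lobby, Hall→StairA, Hall→StairB, Hall→StairC}.

7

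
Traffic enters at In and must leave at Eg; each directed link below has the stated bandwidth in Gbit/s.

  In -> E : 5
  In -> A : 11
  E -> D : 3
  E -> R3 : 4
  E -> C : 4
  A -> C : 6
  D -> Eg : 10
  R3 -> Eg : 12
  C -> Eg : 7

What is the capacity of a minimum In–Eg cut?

11

Augment In→E→D→Eg: bottleneck 3, flow now 3.
Augment In→E→R3→Eg: bottleneck 2, flow now 5.
Augment In→A→C→Eg: bottleneck 6, flow now 11.
No augmenting path remains; maximum flow = 11.
By max-flow min-cut, the minimum cut capacity equals the max flow.
In the residual graph, reachable from In: {In, A}.
Min-cut edges: In→E (5), A→C (6); capacity 5 + 6 = 11.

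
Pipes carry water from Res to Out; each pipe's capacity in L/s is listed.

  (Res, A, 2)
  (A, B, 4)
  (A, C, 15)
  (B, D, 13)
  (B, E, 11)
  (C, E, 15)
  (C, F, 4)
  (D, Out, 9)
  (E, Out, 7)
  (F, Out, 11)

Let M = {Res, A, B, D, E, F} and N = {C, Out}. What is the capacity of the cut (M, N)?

Edges leaving {Res, A, B, D, E, F}: A→C (15), D→Out (9), E→Out (7), F→Out (11).
Cut capacity = 15 + 9 + 7 + 11 = 42.

42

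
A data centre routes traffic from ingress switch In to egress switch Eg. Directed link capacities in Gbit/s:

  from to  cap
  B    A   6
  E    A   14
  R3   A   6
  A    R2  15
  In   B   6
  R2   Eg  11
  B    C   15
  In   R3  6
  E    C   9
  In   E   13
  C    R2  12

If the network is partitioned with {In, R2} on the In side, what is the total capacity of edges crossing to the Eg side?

36

Edges leaving {In, R2}: In→B (6), In→R3 (6), In→E (13), R2→Eg (11).
Cut capacity = 6 + 6 + 13 + 11 = 36.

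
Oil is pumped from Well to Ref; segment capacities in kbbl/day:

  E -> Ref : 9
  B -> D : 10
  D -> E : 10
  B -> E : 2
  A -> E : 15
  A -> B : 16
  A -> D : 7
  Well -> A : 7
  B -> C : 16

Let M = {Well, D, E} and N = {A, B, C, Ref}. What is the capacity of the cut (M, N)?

Edges leaving {Well, D, E}: Well→A (7), E→Ref (9).
Cut capacity = 7 + 9 = 16.

16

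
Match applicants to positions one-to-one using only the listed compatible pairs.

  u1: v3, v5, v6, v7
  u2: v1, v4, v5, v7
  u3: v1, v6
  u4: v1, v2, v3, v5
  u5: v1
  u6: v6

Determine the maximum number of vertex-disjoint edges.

5

Unit-capacity flow: source→left, listed edges, right→sink; max matching = max flow.
Augmenting path u1→v3 (+1); matched 1.
Augmenting path u2→v1 (+1); matched 2.
Augmenting path u3→v6 (+1); matched 3.
Augmenting path u4→v2 (+1); matched 4.
Augmenting path u5→v1→u2→v4 (+1); matched 5.
No augmenting path remains; maximum matching = 5.
König certificate: {u1, u2, u4, v1, v6} is a vertex cover of size 5 (every listed pair touches it), so no matching can be larger.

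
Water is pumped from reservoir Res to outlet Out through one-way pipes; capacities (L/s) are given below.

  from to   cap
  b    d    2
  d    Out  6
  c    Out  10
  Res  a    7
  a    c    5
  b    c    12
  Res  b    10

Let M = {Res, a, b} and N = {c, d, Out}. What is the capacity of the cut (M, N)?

19

Edges leaving {Res, a, b}: a→c (5), b→c (12), b→d (2).
Cut capacity = 5 + 12 + 2 = 19.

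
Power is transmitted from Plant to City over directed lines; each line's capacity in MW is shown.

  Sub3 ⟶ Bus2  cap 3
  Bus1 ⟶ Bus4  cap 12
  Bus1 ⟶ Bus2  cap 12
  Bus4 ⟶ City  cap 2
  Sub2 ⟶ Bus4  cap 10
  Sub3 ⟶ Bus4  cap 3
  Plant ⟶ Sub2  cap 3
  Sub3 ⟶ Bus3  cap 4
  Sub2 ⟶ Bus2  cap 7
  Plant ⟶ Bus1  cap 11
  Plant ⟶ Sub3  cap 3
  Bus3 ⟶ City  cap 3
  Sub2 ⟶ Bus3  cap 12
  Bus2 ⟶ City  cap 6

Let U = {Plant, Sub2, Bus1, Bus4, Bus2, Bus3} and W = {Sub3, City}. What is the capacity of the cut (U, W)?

Edges leaving {Plant, Sub2, Bus1, Bus4, Bus2, Bus3}: Plant→Sub3 (3), Bus4→City (2), Bus2→City (6), Bus3→City (3).
Cut capacity = 3 + 2 + 6 + 3 = 14.

14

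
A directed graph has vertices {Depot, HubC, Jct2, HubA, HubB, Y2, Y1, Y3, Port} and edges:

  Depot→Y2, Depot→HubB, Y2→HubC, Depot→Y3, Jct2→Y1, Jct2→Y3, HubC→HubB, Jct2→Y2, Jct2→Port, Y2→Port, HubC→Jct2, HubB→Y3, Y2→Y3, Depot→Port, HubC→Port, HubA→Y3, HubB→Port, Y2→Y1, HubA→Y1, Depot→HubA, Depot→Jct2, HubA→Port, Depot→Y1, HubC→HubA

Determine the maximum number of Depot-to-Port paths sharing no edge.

Assign every edge capacity 1; by Menger, the answer equals the max flow.
Path Depot→Port (+1); total 1.
Path Depot→Jct2→Port (+1); total 2.
Path Depot→HubA→Port (+1); total 3.
Path Depot→HubB→Port (+1); total 4.
Path Depot→Y2→Port (+1); total 5.
No residual Depot→Port path; max flow = 5.
Certifying cut of size 5: {Depot→HubA, Depot→HubB, Depot→Jct2, Depot→Port, Depot→Y2}.

5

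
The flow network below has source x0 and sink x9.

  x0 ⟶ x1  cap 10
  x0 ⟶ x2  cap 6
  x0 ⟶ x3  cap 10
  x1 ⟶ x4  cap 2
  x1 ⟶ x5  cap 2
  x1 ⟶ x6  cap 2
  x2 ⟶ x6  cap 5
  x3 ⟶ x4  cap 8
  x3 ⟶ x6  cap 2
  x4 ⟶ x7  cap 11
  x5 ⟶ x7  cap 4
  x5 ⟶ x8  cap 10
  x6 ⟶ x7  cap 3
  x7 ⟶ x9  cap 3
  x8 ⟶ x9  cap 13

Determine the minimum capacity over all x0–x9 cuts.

5

Augment x0→x1→x4→x7→x9: bottleneck 2, flow now 2.
Augment x0→x1→x5→x7→x9: bottleneck 1, flow now 3.
Augment x0→x1→x5→x8→x9: bottleneck 1, flow now 4.
Augment x0→x1→x6→x7→x5→x8→x9: bottleneck 1, flow now 5. (uses reverse residual edge)
No augmenting path remains; maximum flow = 5.
By max-flow min-cut, the minimum cut capacity equals the max flow.
In the residual graph, reachable from x0: {x0, x1, x2, x3, x4, x6, x7}.
Min-cut edges: x1→x5 (2), x7→x9 (3); capacity 2 + 3 = 5.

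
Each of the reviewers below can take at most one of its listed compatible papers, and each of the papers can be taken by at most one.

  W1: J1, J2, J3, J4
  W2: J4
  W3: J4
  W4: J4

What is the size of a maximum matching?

2

Unit-capacity flow: source→left, listed edges, right→sink; max matching = max flow.
Augmenting path W1→J1 (+1); matched 1.
Augmenting path W2→J4 (+1); matched 2.
No augmenting path remains; maximum matching = 2.
König certificate: {W1, J4} is a vertex cover of size 2 (every listed pair touches it), so no matching can be larger.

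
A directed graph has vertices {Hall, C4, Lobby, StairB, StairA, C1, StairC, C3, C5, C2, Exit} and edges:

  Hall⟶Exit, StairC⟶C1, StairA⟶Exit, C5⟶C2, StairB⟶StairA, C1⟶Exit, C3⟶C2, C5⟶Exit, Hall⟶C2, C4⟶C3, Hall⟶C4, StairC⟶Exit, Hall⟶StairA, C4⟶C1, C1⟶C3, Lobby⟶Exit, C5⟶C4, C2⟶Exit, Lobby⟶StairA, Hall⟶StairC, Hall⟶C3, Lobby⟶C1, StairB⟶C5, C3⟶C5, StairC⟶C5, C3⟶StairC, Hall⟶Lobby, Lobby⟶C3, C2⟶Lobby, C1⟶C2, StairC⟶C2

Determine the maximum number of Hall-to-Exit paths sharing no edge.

Assign every edge capacity 1; by Menger, the answer equals the max flow.
Path Hall→Exit (+1); total 1.
Path Hall→Lobby→Exit (+1); total 2.
Path Hall→StairA→Exit (+1); total 3.
Path Hall→StairC→Exit (+1); total 4.
Path Hall→C2→Exit (+1); total 5.
Path Hall→C4→C1→Exit (+1); total 6.
Path Hall→C3→C5→Exit (+1); total 7.
No residual Hall→Exit path; max flow = 7.
Certifying cut of size 7: {Hall→C2, Hall→C3, Hall→C4, Hall→Exit, Hall→Lobby, Hall→StairA, Hall→StairC}.

7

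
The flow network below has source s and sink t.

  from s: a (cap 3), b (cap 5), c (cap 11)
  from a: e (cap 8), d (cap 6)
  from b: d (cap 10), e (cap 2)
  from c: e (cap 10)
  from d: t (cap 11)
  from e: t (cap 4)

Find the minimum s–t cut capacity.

Augment s→a→d→t: bottleneck 3, flow now 3.
Augment s→b→d→t: bottleneck 5, flow now 8.
Augment s→c→e→t: bottleneck 4, flow now 12.
No augmenting path remains; maximum flow = 12.
By max-flow min-cut, the minimum cut capacity equals the max flow.
In the residual graph, reachable from s: {s, c, e}.
Min-cut edges: s→a (3), s→b (5), e→t (4); capacity 3 + 5 + 4 = 12.

12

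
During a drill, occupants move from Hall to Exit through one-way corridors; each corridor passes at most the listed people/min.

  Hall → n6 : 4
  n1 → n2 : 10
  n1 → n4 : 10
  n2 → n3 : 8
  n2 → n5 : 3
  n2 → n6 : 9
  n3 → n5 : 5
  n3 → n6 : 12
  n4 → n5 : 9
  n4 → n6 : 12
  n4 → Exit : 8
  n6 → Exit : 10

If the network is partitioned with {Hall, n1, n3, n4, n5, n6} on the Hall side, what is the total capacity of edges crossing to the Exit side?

Edges leaving {Hall, n1, n3, n4, n5, n6}: n1→n2 (10), n4→Exit (8), n6→Exit (10).
Cut capacity = 10 + 8 + 10 = 28.

28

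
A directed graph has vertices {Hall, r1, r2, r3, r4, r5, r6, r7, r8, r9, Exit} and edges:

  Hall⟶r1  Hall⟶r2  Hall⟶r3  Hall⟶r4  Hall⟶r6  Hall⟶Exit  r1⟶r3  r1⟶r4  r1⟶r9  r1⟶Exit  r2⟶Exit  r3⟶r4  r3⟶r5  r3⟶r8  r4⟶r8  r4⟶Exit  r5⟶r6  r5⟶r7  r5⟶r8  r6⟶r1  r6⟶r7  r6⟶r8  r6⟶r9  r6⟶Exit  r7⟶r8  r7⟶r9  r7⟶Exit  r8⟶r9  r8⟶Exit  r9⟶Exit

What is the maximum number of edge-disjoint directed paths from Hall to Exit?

Assign every edge capacity 1; by Menger, the answer equals the max flow.
Path Hall→Exit (+1); total 1.
Path Hall→r1→Exit (+1); total 2.
Path Hall→r2→Exit (+1); total 3.
Path Hall→r4→Exit (+1); total 4.
Path Hall→r6→Exit (+1); total 5.
Path Hall→r3→r8→Exit (+1); total 6.
No residual Hall→Exit path; max flow = 6.
Certifying cut of size 6: {Hall→Exit, Hall→r1, Hall→r2, Hall→r3, Hall→r4, Hall→r6}.

6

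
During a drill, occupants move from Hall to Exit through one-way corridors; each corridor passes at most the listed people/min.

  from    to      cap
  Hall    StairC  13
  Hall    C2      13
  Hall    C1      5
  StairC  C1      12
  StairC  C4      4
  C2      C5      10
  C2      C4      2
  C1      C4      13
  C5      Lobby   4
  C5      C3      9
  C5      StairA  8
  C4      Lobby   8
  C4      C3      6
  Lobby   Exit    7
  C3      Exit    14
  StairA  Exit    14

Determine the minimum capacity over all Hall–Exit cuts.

23

Augment Hall→StairC→C4→Lobby→Exit: bottleneck 4, flow now 4.
Augment Hall→C2→C5→Lobby→Exit: bottleneck 3, flow now 7.
Augment Hall→C2→C5→C3→Exit: bottleneck 7, flow now 14.
Augment Hall→C2→C4→C3→Exit: bottleneck 2, flow now 16.
Augment Hall→C1→C4→C3→Exit: bottleneck 4, flow now 20.
Augment Hall→C1→C4→Lobby→C5→C3→Exit: bottleneck 1, flow now 21. (uses reverse residual edge)
Augment Hall→StairC→C1→C4→Lobby→C5→StairA→Exit: bottleneck 2, flow now 23. (uses reverse residual edge)
No augmenting path remains; maximum flow = 23.
By max-flow min-cut, the minimum cut capacity equals the max flow.
In the residual graph, reachable from Hall: {Hall, StairC, C2, C1, C4, Lobby}.
Min-cut edges: C2→C5 (10), C4→C3 (6), Lobby→Exit (7); capacity 10 + 6 + 7 = 23.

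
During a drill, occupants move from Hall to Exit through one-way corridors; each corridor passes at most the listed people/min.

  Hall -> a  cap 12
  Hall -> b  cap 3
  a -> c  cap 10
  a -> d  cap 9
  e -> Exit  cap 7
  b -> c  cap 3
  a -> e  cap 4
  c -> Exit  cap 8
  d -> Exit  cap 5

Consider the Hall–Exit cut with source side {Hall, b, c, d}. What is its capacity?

25

Edges leaving {Hall, b, c, d}: Hall→a (12), c→Exit (8), d→Exit (5).
Cut capacity = 12 + 8 + 5 = 25.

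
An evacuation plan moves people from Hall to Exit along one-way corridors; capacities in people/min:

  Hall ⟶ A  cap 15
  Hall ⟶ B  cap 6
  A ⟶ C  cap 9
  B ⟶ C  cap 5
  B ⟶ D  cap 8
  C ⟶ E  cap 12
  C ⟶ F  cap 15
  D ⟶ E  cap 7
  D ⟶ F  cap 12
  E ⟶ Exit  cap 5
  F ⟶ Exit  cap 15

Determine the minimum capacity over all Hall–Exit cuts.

15

Augment Hall→A→C→E→Exit: bottleneck 5, flow now 5.
Augment Hall→A→C→F→Exit: bottleneck 4, flow now 9.
Augment Hall→B→C→F→Exit: bottleneck 5, flow now 14.
Augment Hall→B→D→F→Exit: bottleneck 1, flow now 15.
No augmenting path remains; maximum flow = 15.
By max-flow min-cut, the minimum cut capacity equals the max flow.
In the residual graph, reachable from Hall: {Hall, A}.
Min-cut edges: Hall→B (6), A→C (9); capacity 6 + 9 = 15.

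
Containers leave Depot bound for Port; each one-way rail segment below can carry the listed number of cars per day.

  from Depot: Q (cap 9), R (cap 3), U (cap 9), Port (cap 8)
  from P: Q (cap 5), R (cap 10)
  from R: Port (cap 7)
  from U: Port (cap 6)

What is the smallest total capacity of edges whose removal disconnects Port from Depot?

Augment Depot→Port: bottleneck 8, flow now 8.
Augment Depot→R→Port: bottleneck 3, flow now 11.
Augment Depot→U→Port: bottleneck 6, flow now 17.
No augmenting path remains; maximum flow = 17.
By max-flow min-cut, the minimum cut capacity equals the max flow.
In the residual graph, reachable from Depot: {Depot, Q, U}.
Min-cut edges: Depot→R (3), Depot→Port (8), U→Port (6); capacity 3 + 8 + 6 = 17.

17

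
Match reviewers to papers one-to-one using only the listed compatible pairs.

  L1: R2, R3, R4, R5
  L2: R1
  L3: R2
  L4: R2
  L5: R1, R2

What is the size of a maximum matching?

Unit-capacity flow: source→left, listed edges, right→sink; max matching = max flow.
Augmenting path L1→R2 (+1); matched 1.
Augmenting path L2→R1 (+1); matched 2.
Augmenting path L3→R2→L1→R3 (+1); matched 3.
No augmenting path remains; maximum matching = 3.
König certificate: {L1, R1, R2} is a vertex cover of size 3 (every listed pair touches it), so no matching can be larger.

3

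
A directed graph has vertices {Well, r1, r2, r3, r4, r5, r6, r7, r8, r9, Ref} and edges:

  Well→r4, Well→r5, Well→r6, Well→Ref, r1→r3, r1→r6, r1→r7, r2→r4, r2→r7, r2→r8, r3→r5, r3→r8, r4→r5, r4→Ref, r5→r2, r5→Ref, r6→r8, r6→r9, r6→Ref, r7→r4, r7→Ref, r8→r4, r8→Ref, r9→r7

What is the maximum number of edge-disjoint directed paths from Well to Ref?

4

Assign every edge capacity 1; by Menger, the answer equals the max flow.
Path Well→Ref (+1); total 1.
Path Well→r4→Ref (+1); total 2.
Path Well→r5→Ref (+1); total 3.
Path Well→r6→Ref (+1); total 4.
No residual Well→Ref path; max flow = 4.
Certifying cut of size 4: {Well→Ref, Well→r4, Well→r5, Well→r6}.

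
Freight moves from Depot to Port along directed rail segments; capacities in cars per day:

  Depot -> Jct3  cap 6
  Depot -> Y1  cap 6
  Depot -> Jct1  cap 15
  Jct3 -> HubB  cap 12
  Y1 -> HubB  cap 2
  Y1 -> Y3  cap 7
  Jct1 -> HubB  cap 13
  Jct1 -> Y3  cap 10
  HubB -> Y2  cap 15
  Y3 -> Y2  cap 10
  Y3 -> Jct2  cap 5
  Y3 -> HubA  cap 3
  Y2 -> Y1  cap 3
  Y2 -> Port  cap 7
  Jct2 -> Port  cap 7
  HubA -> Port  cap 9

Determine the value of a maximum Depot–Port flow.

Augment Depot→Jct3→HubB→Y2→Port: bottleneck 6, flow now 6.
Augment Depot→Y1→HubB→Y2→Port: bottleneck 1, flow now 7.
Augment Depot→Y1→Y3→Jct2→Port: bottleneck 5, flow now 12.
Augment Depot→Jct1→Y3→HubA→Port: bottleneck 3, flow now 15.
No augmenting path remains; maximum flow = 15.
In the residual graph, reachable from Depot: {Depot, Jct3, Y1, Jct1, HubB, Y3, Y2}.
Min-cut edges: Y3→Jct2 (5), Y3→HubA (3), Y2→Port (7); capacity 5 + 3 + 7 = 15.
This cut is saturated, so no flow can exceed 15.

15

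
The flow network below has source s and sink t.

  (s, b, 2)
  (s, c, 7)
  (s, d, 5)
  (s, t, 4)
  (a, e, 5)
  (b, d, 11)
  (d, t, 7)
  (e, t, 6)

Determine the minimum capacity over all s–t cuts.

11

Augment s→t: bottleneck 4, flow now 4.
Augment s→d→t: bottleneck 5, flow now 9.
Augment s→b→d→t: bottleneck 2, flow now 11.
No augmenting path remains; maximum flow = 11.
By max-flow min-cut, the minimum cut capacity equals the max flow.
In the residual graph, reachable from s: {s, c}.
Min-cut edges: s→b (2), s→d (5), s→t (4); capacity 2 + 5 + 4 = 11.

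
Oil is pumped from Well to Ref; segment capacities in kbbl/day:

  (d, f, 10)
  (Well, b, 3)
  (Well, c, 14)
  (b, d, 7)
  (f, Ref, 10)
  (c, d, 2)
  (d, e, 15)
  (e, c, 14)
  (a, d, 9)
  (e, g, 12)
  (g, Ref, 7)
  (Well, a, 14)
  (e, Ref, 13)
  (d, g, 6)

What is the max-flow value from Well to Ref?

14

Augment Well→a→d→e→Ref: bottleneck 9, flow now 9.
Augment Well→b→d→e→Ref: bottleneck 3, flow now 12.
Augment Well→c→d→e→Ref: bottleneck 1, flow now 13.
Augment Well→c→d→f→Ref: bottleneck 1, flow now 14.
No augmenting path remains; maximum flow = 14.
In the residual graph, reachable from Well: {Well, a, c}.
Min-cut edges: Well→b (3), a→d (9), c→d (2); capacity 3 + 9 + 2 = 14.
This cut is saturated, so no flow can exceed 14.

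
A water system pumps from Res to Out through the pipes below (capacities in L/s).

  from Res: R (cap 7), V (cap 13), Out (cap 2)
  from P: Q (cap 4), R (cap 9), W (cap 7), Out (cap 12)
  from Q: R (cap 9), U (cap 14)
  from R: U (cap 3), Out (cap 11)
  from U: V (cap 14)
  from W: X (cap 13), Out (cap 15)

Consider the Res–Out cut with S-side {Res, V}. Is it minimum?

Yes — it is a minimum cut (capacity 9).

Given cut capacity: 7 + 2 = 9.
Augment Res→Out: bottleneck 2, flow now 2.
Augment Res→R→Out: bottleneck 7, flow now 9.
No augmenting path remains; maximum flow = 9.
Cut capacity 9 equals the max flow, so it is a minimum cut.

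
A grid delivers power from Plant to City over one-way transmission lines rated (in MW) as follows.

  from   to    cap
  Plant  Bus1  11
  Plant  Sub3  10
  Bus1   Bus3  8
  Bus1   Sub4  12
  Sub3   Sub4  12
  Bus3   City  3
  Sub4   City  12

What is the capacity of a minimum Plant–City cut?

Augment Plant→Bus1→Bus3→City: bottleneck 3, flow now 3.
Augment Plant→Bus1→Sub4→City: bottleneck 8, flow now 11.
Augment Plant→Sub3→Sub4→City: bottleneck 4, flow now 15.
No augmenting path remains; maximum flow = 15.
By max-flow min-cut, the minimum cut capacity equals the max flow.
In the residual graph, reachable from Plant: {Plant, Bus1, Sub3, Bus3, Sub4}.
Min-cut edges: Bus3→City (3), Sub4→City (12); capacity 3 + 12 = 15.

15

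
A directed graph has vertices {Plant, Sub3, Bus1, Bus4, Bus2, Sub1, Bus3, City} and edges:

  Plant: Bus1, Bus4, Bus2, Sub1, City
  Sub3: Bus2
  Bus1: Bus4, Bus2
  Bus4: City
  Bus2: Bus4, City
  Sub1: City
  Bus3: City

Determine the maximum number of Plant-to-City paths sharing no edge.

4

Assign every edge capacity 1; by Menger, the answer equals the max flow.
Path Plant→City (+1); total 1.
Path Plant→Bus4→City (+1); total 2.
Path Plant→Bus2→City (+1); total 3.
Path Plant→Sub1→City (+1); total 4.
No residual Plant→City path; max flow = 4.
Certifying cut of size 4: {Bus2→City, Bus4→City, Plant→City, Plant→Sub1}.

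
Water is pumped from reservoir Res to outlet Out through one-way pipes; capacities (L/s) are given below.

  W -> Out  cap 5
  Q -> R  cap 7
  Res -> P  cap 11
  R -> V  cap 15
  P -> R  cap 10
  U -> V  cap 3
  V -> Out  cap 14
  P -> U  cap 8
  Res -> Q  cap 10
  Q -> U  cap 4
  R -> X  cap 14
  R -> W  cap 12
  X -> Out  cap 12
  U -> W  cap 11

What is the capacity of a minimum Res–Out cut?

21

Augment Res→P→R→V→Out: bottleneck 10, flow now 10.
Augment Res→P→U→V→Out: bottleneck 1, flow now 11.
Augment Res→Q→R→V→Out: bottleneck 3, flow now 14.
Augment Res→Q→R→W→Out: bottleneck 4, flow now 18.
Augment Res→Q→U→W→Out: bottleneck 1, flow now 19.
Augment Res→Q→U→V→R→X→Out: bottleneck 2, flow now 21. (uses reverse residual edge)
No augmenting path remains; maximum flow = 21.
By max-flow min-cut, the minimum cut capacity equals the max flow.
In the residual graph, reachable from Res: {Res}.
Min-cut edges: Res→P (11), Res→Q (10); capacity 11 + 10 = 21.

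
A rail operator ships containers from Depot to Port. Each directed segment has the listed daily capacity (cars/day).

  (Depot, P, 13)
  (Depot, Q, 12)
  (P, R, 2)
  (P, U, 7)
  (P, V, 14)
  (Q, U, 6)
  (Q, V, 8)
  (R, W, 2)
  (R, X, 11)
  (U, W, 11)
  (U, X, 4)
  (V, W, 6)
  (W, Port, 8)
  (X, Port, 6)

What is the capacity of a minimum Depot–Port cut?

Augment Depot→P→R→W→Port: bottleneck 2, flow now 2.
Augment Depot→P→U→W→Port: bottleneck 6, flow now 8.
Augment Depot→P→U→X→Port: bottleneck 1, flow now 9.
Augment Depot→Q→U→X→Port: bottleneck 3, flow now 12.
Augment Depot→P→V→W→R→X→Port: bottleneck 2, flow now 14. (uses reverse residual edge)
No augmenting path remains; maximum flow = 14.
By max-flow min-cut, the minimum cut capacity equals the max flow.
In the residual graph, reachable from Depot: {Depot, P, Q, U, V, W}.
Min-cut edges: P→R (2), U→X (4), W→Port (8); capacity 2 + 4 + 8 = 14.

14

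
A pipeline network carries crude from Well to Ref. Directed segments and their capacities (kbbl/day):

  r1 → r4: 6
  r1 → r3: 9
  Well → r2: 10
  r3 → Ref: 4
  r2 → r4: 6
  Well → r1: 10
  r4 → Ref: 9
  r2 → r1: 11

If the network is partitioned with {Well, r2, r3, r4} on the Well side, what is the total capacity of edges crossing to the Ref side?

34

Edges leaving {Well, r2, r3, r4}: Well→r1 (10), r2→r1 (11), r3→Ref (4), r4→Ref (9).
Cut capacity = 10 + 11 + 4 + 9 = 34.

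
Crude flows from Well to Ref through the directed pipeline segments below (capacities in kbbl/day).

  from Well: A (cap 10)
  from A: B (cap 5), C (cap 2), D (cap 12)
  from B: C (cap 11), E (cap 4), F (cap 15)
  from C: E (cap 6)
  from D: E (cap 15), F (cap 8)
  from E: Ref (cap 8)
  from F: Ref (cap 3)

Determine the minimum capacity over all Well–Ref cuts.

10

Augment Well→A→B→E→Ref: bottleneck 4, flow now 4.
Augment Well→A→B→F→Ref: bottleneck 1, flow now 5.
Augment Well→A→C→E→Ref: bottleneck 2, flow now 7.
Augment Well→A→D→E→Ref: bottleneck 2, flow now 9.
Augment Well→A→D→F→Ref: bottleneck 1, flow now 10.
No augmenting path remains; maximum flow = 10.
By max-flow min-cut, the minimum cut capacity equals the max flow.
In the residual graph, reachable from Well: {Well}.
Min-cut edges: Well→A (10); capacity 10 = 10.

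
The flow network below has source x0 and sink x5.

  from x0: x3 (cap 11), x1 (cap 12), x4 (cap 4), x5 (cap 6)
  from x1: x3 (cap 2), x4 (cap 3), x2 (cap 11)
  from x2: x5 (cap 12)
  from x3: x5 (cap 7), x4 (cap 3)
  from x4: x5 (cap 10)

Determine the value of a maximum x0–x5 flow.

Augment x0→x5: bottleneck 6, flow now 6.
Augment x0→x3→x5: bottleneck 7, flow now 13.
Augment x0→x4→x5: bottleneck 4, flow now 17.
Augment x0→x1→x2→x5: bottleneck 11, flow now 28.
Augment x0→x1→x4→x5: bottleneck 1, flow now 29.
Augment x0→x3→x4→x5: bottleneck 3, flow now 32.
No augmenting path remains; maximum flow = 32.
In the residual graph, reachable from x0: {x0, x3}.
Min-cut edges: x0→x1 (12), x0→x4 (4), x0→x5 (6), x3→x4 (3), x3→x5 (7); capacity 12 + 4 + 6 + 3 + 7 = 32.
This cut is saturated, so no flow can exceed 32.

32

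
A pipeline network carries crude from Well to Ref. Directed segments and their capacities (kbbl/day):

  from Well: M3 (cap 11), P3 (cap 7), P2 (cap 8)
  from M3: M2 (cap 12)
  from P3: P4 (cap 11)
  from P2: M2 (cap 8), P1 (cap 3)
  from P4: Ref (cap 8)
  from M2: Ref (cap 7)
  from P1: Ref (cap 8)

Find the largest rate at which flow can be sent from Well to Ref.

Augment Well→M3→M2→Ref: bottleneck 7, flow now 7.
Augment Well→P3→P4→Ref: bottleneck 7, flow now 14.
Augment Well→P2→P1→Ref: bottleneck 3, flow now 17.
No augmenting path remains; maximum flow = 17.
In the residual graph, reachable from Well: {Well, M3, P2, M2}.
Min-cut edges: Well→P3 (7), P2→P1 (3), M2→Ref (7); capacity 7 + 3 + 7 = 17.
This cut is saturated, so no flow can exceed 17.

17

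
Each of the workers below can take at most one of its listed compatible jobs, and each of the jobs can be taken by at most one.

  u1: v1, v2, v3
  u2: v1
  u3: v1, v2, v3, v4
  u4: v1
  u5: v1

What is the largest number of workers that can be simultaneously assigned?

Unit-capacity flow: source→left, listed edges, right→sink; max matching = max flow.
Augmenting path u1→v1 (+1); matched 1.
Augmenting path u3→v2 (+1); matched 2.
Augmenting path u2→v1→u1→v3 (+1); matched 3.
No augmenting path remains; maximum matching = 3.
König certificate: {u1, u3, v1} is a vertex cover of size 3 (every listed pair touches it), so no matching can be larger.

3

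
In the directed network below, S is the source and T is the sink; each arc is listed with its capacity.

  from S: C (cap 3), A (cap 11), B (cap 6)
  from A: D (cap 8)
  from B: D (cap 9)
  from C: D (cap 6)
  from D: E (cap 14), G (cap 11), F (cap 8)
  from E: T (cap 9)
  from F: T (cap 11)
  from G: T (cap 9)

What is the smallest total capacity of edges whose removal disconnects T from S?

Augment S→A→D→E→T: bottleneck 8, flow now 8.
Augment S→B→D→E→T: bottleneck 1, flow now 9.
Augment S→B→D→F→T: bottleneck 5, flow now 14.
Augment S→C→D→F→T: bottleneck 3, flow now 17.
No augmenting path remains; maximum flow = 17.
By max-flow min-cut, the minimum cut capacity equals the max flow.
In the residual graph, reachable from S: {S, A}.
Min-cut edges: S→B (6), S→C (3), A→D (8); capacity 6 + 3 + 8 = 17.

17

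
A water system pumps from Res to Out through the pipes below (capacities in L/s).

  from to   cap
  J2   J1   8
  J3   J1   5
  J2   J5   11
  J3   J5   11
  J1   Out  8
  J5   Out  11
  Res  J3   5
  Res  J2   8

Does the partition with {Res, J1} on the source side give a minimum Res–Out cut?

Given cut capacity: 8 + 5 + 8 = 21.
Augment Res→J2→J5→Out: bottleneck 8, flow now 8.
Augment Res→J3→J5→Out: bottleneck 3, flow now 11.
Augment Res→J3→J1→Out: bottleneck 2, flow now 13.
No augmenting path remains; maximum flow = 13.
In the residual graph, reachable from Res: {Res}.
Min-cut edges: Res→J2 (8), Res→J3 (5); capacity 8 + 5 = 13.
Cut capacity 21 exceeds the max flow 13, so it is not minimum.

No — its capacity is 21, but the minimum cut has capacity 13.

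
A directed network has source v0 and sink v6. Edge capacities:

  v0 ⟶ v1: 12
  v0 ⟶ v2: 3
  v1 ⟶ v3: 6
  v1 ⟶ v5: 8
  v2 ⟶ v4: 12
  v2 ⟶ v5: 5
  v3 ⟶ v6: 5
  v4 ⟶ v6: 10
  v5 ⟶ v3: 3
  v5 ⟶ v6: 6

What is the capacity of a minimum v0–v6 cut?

Augment v0→v1→v3→v6: bottleneck 5, flow now 5.
Augment v0→v1→v5→v6: bottleneck 6, flow now 11.
Augment v0→v2→v4→v6: bottleneck 3, flow now 14.
No augmenting path remains; maximum flow = 14.
By max-flow min-cut, the minimum cut capacity equals the max flow.
In the residual graph, reachable from v0: {v0, v1, v3, v5}.
Min-cut edges: v0→v2 (3), v3→v6 (5), v5→v6 (6); capacity 3 + 5 + 6 = 14.

14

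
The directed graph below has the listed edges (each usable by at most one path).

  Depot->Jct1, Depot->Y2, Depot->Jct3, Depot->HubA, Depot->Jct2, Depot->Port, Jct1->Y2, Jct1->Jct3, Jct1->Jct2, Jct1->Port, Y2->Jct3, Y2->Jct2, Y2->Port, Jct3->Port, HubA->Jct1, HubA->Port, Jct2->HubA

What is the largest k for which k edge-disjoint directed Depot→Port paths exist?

5

Assign every edge capacity 1; by Menger, the answer equals the max flow.
Path Depot→Port (+1); total 1.
Path Depot→Jct1→Port (+1); total 2.
Path Depot→Y2→Port (+1); total 3.
Path Depot→Jct3→Port (+1); total 4.
Path Depot→HubA→Port (+1); total 5.
No residual Depot→Port path; max flow = 5.
Certifying cut of size 5: {Depot→Port, HubA→Port, Jct1→Port, Jct3→Port, Y2→Port}.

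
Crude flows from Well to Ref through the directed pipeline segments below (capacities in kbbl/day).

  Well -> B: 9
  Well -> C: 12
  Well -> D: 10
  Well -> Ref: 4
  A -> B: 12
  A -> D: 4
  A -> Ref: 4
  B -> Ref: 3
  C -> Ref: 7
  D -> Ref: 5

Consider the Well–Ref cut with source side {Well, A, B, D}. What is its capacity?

Edges leaving {Well, A, B, D}: Well→C (12), Well→Ref (4), A→Ref (4), B→Ref (3), D→Ref (5).
Cut capacity = 12 + 4 + 4 + 3 + 5 = 28.

28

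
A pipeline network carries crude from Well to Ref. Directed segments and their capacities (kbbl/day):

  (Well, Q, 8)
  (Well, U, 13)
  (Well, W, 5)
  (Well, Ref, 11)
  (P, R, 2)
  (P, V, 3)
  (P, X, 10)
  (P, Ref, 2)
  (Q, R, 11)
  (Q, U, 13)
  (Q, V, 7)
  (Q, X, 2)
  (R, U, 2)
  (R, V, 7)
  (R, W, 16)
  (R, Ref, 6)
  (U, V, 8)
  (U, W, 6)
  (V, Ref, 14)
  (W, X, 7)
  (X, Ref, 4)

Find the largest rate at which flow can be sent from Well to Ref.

Augment Well→Ref: bottleneck 11, flow now 11.
Augment Well→Q→R→Ref: bottleneck 6, flow now 17.
Augment Well→Q→V→Ref: bottleneck 2, flow now 19.
Augment Well→U→V→Ref: bottleneck 8, flow now 27.
Augment Well→W→X→Ref: bottleneck 4, flow now 31.
No augmenting path remains; maximum flow = 31.
In the residual graph, reachable from Well: {Well, U, W, X}.
Min-cut edges: Well→Q (8), Well→Ref (11), U→V (8), X→Ref (4); capacity 8 + 11 + 8 + 4 = 31.
This cut is saturated, so no flow can exceed 31.

31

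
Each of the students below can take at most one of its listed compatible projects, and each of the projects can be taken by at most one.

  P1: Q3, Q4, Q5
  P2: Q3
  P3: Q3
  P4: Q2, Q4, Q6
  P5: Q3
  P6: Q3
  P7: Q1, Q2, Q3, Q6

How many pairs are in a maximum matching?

Unit-capacity flow: source→left, listed edges, right→sink; max matching = max flow.
Augmenting path P1→Q3 (+1); matched 1.
Augmenting path P4→Q2 (+1); matched 2.
Augmenting path P7→Q1 (+1); matched 3.
Augmenting path P2→Q3→P1→Q4 (+1); matched 4.
No augmenting path remains; maximum matching = 4.
König certificate: {P1, P4, P7, Q3} is a vertex cover of size 4 (every listed pair touches it), so no matching can be larger.

4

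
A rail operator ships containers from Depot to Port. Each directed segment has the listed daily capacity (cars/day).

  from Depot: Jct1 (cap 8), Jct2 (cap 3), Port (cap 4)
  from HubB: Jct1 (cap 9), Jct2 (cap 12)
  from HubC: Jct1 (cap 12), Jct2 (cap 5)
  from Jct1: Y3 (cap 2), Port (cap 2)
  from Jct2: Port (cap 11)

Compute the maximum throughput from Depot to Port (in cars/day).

Augment Depot→Port: bottleneck 4, flow now 4.
Augment Depot→Jct1→Port: bottleneck 2, flow now 6.
Augment Depot→Jct2→Port: bottleneck 3, flow now 9.
No augmenting path remains; maximum flow = 9.
In the residual graph, reachable from Depot: {Depot, Jct1, Y3}.
Min-cut edges: Depot→Jct2 (3), Depot→Port (4), Jct1→Port (2); capacity 3 + 4 + 2 = 9.
This cut is saturated, so no flow can exceed 9.

9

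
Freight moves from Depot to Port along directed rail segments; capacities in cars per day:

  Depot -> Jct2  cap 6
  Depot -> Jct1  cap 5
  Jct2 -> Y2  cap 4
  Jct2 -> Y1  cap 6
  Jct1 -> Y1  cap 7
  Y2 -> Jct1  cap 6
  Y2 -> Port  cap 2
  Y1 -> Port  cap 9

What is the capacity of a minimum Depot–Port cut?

11

Augment Depot→Jct2→Y2→Port: bottleneck 2, flow now 2.
Augment Depot→Jct2→Y1→Port: bottleneck 4, flow now 6.
Augment Depot→Jct1→Y1→Port: bottleneck 5, flow now 11.
No augmenting path remains; maximum flow = 11.
By max-flow min-cut, the minimum cut capacity equals the max flow.
In the residual graph, reachable from Depot: {Depot}.
Min-cut edges: Depot→Jct2 (6), Depot→Jct1 (5); capacity 6 + 5 = 11.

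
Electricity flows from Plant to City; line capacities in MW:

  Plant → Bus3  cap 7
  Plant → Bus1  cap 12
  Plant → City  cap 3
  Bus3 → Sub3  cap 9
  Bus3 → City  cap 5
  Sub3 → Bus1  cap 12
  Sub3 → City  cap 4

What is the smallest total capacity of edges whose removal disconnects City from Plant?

Augment Plant→City: bottleneck 3, flow now 3.
Augment Plant→Bus3→City: bottleneck 5, flow now 8.
Augment Plant→Bus3→Sub3→City: bottleneck 2, flow now 10.
No augmenting path remains; maximum flow = 10.
By max-flow min-cut, the minimum cut capacity equals the max flow.
In the residual graph, reachable from Plant: {Plant, Bus1}.
Min-cut edges: Plant→Bus3 (7), Plant→City (3); capacity 7 + 3 = 10.

10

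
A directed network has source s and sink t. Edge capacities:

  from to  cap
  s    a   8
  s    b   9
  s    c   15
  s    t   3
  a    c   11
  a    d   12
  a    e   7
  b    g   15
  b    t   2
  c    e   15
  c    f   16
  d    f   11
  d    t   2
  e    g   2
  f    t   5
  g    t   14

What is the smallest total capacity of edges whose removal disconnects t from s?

Augment s→t: bottleneck 3, flow now 3.
Augment s→b→t: bottleneck 2, flow now 5.
Augment s→a→d→t: bottleneck 2, flow now 7.
Augment s→b→g→t: bottleneck 7, flow now 14.
Augment s→c→f→t: bottleneck 5, flow now 19.
Augment s→a→e→g→t: bottleneck 2, flow now 21.
No augmenting path remains; maximum flow = 21.
By max-flow min-cut, the minimum cut capacity equals the max flow.
In the residual graph, reachable from s: {s, a, c, d, e, f}.
Min-cut edges: s→b (9), s→t (3), d→t (2), e→g (2), f→t (5); capacity 9 + 3 + 2 + 2 + 5 = 21.

21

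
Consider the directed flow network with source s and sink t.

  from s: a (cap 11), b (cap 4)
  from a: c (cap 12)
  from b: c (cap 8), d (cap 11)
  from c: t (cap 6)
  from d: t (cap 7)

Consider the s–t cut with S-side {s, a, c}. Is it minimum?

Yes — it is a minimum cut (capacity 10).

Given cut capacity: 4 + 6 = 10.
Augment s→a→c→t: bottleneck 6, flow now 6.
Augment s→b→d→t: bottleneck 4, flow now 10.
No augmenting path remains; maximum flow = 10.
Cut capacity 10 equals the max flow, so it is a minimum cut.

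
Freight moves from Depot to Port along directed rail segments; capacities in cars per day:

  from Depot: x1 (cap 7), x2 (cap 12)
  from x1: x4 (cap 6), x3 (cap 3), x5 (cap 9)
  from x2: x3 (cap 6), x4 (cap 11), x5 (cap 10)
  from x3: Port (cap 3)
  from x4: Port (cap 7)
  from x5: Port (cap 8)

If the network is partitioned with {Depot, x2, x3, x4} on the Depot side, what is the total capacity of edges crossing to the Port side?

Edges leaving {Depot, x2, x3, x4}: Depot→x1 (7), x2→x5 (10), x3→Port (3), x4→Port (7).
Cut capacity = 7 + 10 + 3 + 7 = 27.

27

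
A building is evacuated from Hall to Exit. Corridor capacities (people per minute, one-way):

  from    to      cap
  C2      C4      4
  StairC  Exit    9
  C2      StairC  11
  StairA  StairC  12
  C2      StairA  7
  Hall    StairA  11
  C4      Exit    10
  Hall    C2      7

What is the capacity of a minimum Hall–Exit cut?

13

Augment Hall→C2→StairC→Exit: bottleneck 7, flow now 7.
Augment Hall→StairA→StairC→Exit: bottleneck 2, flow now 9.
Augment Hall→StairA→StairC→C2→C4→Exit: bottleneck 4, flow now 13. (uses reverse residual edge)
No augmenting path remains; maximum flow = 13.
By max-flow min-cut, the minimum cut capacity equals the max flow.
In the residual graph, reachable from Hall: {Hall, C2, StairA, StairC}.
Min-cut edges: C2→C4 (4), StairC→Exit (9); capacity 4 + 9 = 13.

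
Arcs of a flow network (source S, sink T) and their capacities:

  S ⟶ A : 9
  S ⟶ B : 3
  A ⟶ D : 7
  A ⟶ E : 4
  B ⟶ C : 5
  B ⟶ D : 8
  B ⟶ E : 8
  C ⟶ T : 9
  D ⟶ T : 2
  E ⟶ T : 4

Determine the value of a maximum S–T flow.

Augment S→A→D→T: bottleneck 2, flow now 2.
Augment S→A→E→T: bottleneck 4, flow now 6.
Augment S→B→C→T: bottleneck 3, flow now 9.
No augmenting path remains; maximum flow = 9.
In the residual graph, reachable from S: {S, A, D}.
Min-cut edges: S→B (3), A→E (4), D→T (2); capacity 3 + 4 + 2 = 9.
This cut is saturated, so no flow can exceed 9.

9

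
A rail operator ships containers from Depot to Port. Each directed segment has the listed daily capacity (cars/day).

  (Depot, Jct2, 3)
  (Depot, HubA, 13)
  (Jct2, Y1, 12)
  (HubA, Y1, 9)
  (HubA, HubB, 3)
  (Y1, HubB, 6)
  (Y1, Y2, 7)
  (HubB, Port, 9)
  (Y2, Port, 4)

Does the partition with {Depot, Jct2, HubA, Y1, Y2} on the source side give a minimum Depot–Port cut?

Given cut capacity: 3 + 6 + 4 = 13.
Augment Depot→HubA→HubB→Port: bottleneck 3, flow now 3.
Augment Depot→Jct2→Y1→HubB→Port: bottleneck 3, flow now 6.
Augment Depot→HubA→Y1→HubB→Port: bottleneck 3, flow now 9.
Augment Depot→HubA→Y1→Y2→Port: bottleneck 4, flow now 13.
No augmenting path remains; maximum flow = 13.
Cut capacity 13 equals the max flow, so it is a minimum cut.

Yes — it is a minimum cut (capacity 13).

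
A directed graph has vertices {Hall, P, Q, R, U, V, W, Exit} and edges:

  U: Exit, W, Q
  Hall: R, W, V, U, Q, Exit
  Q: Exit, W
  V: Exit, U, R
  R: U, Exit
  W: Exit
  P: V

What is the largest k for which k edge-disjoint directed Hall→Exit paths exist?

6

Assign every edge capacity 1; by Menger, the answer equals the max flow.
Path Hall→Exit (+1); total 1.
Path Hall→Q→Exit (+1); total 2.
Path Hall→R→Exit (+1); total 3.
Path Hall→U→Exit (+1); total 4.
Path Hall→V→Exit (+1); total 5.
Path Hall→W→Exit (+1); total 6.
No residual Hall→Exit path; max flow = 6.
Certifying cut of size 6: {Hall→Exit, Hall→Q, Hall→R, Hall→U, Hall→V, Hall→W}.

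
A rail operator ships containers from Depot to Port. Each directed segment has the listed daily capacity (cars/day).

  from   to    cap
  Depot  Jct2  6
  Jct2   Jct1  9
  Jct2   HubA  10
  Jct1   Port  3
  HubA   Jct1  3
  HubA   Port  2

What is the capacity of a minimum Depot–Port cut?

Augment Depot→Jct2→Jct1→Port: bottleneck 3, flow now 3.
Augment Depot→Jct2→HubA→Port: bottleneck 2, flow now 5.
No augmenting path remains; maximum flow = 5.
By max-flow min-cut, the minimum cut capacity equals the max flow.
In the residual graph, reachable from Depot: {Depot, Jct2, Jct1, HubA}.
Min-cut edges: Jct1→Port (3), HubA→Port (2); capacity 3 + 2 = 5.

5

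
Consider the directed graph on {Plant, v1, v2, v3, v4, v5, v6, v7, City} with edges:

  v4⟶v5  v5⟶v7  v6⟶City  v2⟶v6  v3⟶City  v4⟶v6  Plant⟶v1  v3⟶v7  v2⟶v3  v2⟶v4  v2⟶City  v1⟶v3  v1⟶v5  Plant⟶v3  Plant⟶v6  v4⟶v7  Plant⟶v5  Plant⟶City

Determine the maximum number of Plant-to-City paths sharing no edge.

Assign every edge capacity 1; by Menger, the answer equals the max flow.
Path Plant→City (+1); total 1.
Path Plant→v3→City (+1); total 2.
Path Plant→v6→City (+1); total 3.
No residual Plant→City path; max flow = 3.
Certifying cut of size 3: {Plant→City, Plant→v6, v3→City}.

3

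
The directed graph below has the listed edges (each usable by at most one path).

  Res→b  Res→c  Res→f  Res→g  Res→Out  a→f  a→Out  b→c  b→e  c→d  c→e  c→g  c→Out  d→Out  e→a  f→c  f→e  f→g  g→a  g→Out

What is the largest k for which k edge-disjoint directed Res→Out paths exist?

5

Assign every edge capacity 1; by Menger, the answer equals the max flow.
Path Res→Out (+1); total 1.
Path Res→c→Out (+1); total 2.
Path Res→g→Out (+1); total 3.
Path Res→b→c→d→Out (+1); total 4.
Path Res→f→e→a→Out (+1); total 5.
No residual Res→Out path; max flow = 5.
Certifying cut of size 5: {Res→Out, Res→b, Res→c, Res→f, Res→g}.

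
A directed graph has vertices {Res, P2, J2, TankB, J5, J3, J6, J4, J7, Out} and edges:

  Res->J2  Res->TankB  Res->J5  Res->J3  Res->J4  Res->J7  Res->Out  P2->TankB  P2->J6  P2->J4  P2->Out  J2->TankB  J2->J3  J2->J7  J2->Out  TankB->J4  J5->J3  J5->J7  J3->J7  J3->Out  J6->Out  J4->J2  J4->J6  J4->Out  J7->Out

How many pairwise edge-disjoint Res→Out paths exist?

Assign every edge capacity 1; by Menger, the answer equals the max flow.
Path Res→Out (+1); total 1.
Path Res→J2→Out (+1); total 2.
Path Res→J3→Out (+1); total 3.
Path Res→J4→Out (+1); total 4.
Path Res→J7→Out (+1); total 5.
Path Res→TankB→J4→J6→Out (+1); total 6.
No residual Res→Out path; max flow = 6.
Certifying cut of size 6: {J3→Out, J7→Out, Res→J2, Res→J4, Res→Out, Res→TankB}.

6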